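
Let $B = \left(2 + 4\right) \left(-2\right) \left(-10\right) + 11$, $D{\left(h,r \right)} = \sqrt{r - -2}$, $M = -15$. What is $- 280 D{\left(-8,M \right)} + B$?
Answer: $131 - 280 i \sqrt{13} \approx 131.0 - 1009.6 i$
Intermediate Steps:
$D{\left(h,r \right)} = \sqrt{2 + r}$ ($D{\left(h,r \right)} = \sqrt{r + \left(-1 + 3\right)} = \sqrt{r + 2} = \sqrt{2 + r}$)
$B = 131$ ($B = 6 \left(-2\right) \left(-10\right) + 11 = \left(-12\right) \left(-10\right) + 11 = 120 + 11 = 131$)
$- 280 D{\left(-8,M \right)} + B = - 280 \sqrt{2 - 15} + 131 = - 280 \sqrt{-13} + 131 = - 280 i \sqrt{13} + 131 = 131 - 280 i \sqrt{13}$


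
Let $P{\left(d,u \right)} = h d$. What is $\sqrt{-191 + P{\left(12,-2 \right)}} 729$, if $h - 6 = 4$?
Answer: $729 i \sqrt{71} \approx 6142.7 i$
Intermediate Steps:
$h = 10$ ($h = 6 + 4 = 10$)
$P{\left(d,u \right)} = 10 d$
$\sqrt{-191 + P{\left(12,-2 \right)}} 729 = \sqrt{-191 + 10 \cdot 12} \cdot 729 = \sqrt{-191 + 120} \cdot 729 = \sqrt{-71} \cdot 729 = i \sqrt{71} \cdot 729 = 729 i \sqrt{71}$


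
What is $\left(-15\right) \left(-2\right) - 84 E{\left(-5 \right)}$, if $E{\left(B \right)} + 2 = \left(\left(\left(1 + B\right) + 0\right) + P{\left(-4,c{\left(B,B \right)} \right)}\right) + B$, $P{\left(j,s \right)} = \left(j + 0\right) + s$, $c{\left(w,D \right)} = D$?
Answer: $1710$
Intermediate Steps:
$P{\left(j,s \right)} = j + s$
$E{\left(B \right)} = -5 + 3 B$ ($E{\left(B \right)} = -2 + \left(\left(\left(\left(1 + B\right) + 0\right) + \left(-4 + B\right)\right) + B\right) = -2 + \left(\left(\left(1 + B\right) + \left(-4 + B\right)\right) + B\right) = -2 + \left(\left(-3 + 2 B\right) + B\right) = -2 + \left(-3 + 3 B\right) = -5 + 3 B$)
$\left(-15\right) \left(-2\right) - 84 E{\left(-5 \right)} = \left(-15\right) \left(-2\right) - 84 \left(-5 + 3 \left(-5\right)\right) = 30 - 84 \left(-5 - 15\right) = 30 - -1680 = 30 + 1680 = 1710$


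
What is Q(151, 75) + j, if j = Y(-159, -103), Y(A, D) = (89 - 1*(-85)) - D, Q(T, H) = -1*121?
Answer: 156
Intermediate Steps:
Q(T, H) = -121
Y(A, D) = 174 - D (Y(A, D) = (89 + 85) - D = 174 - D)
j = 277 (j = 174 - 1*(-103) = 174 + 103 = 277)
Q(151, 75) + j = -121 + 277 = 156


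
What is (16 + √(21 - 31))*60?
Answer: 960 + 60*I*√10 ≈ 960.0 + 189.74*I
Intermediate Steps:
(16 + √(21 - 31))*60 = (16 + √(-10))*60 = (16 + I*√10)*60 = 960 + 60*I*√10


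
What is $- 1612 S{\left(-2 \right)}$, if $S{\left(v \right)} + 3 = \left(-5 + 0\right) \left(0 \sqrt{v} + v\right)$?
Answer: $-11284$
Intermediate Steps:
$S{\left(v \right)} = -3 - 5 v$ ($S{\left(v \right)} = -3 + \left(-5 + 0\right) \left(0 \sqrt{v} + v\right) = -3 - 5 \left(0 + v\right) = -3 - 5 v$)
$- 1612 S{\left(-2 \right)} = - 1612 \left(-3 - -10\right) = - 1612 \left(-3 + 10\right) = \left(-1612\right) 7 = -11284$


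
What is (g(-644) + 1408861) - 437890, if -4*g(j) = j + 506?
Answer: 1942011/2 ≈ 9.7101e+5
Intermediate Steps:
g(j) = -253/2 - j/4 (g(j) = -(j + 506)/4 = -(506 + j)/4 = -253/2 - j/4)
(g(-644) + 1408861) - 437890 = ((-253/2 - 1/4*(-644)) + 1408861) - 437890 = ((-253/2 + 161) + 1408861) - 437890 = (69/2 + 1408861) - 437890 = 2817791/2 - 437890 = 1942011/2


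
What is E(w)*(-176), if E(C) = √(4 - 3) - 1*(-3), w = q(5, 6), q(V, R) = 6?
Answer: -704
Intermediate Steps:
w = 6
E(C) = 4 (E(C) = √1 + 3 = 1 + 3 = 4)
E(w)*(-176) = 4*(-176) = -704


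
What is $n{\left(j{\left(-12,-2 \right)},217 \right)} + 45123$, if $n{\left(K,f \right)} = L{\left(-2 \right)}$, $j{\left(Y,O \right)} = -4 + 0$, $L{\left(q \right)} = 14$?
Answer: $45137$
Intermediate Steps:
$j{\left(Y,O \right)} = -4$
$n{\left(K,f \right)} = 14$
$n{\left(j{\left(-12,-2 \right)},217 \right)} + 45123 = 14 + 45123 = 45137$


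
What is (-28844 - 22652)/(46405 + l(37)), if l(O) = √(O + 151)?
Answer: -2389671880/2153423837 + 102992*√47/2153423837 ≈ -1.1094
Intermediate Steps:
l(O) = √(151 + O)
(-28844 - 22652)/(46405 + l(37)) = (-28844 - 22652)/(46405 + √(151 + 37)) = -51496/(46405 + √188) = -51496/(46405 + 2*√47)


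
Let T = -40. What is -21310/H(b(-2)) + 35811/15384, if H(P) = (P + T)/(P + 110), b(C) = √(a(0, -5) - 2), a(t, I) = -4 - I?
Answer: 480731625457/8209928 + 3196500*I/1601 ≈ 58555.0 + 1996.6*I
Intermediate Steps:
b(C) = I (b(C) = √((-4 - 1*(-5)) - 2) = √((-4 + 5) - 2) = √(1 - 2) = √(-1) = I)
H(P) = (-40 + P)/(110 + P) (H(P) = (P - 40)/(P + 110) = (-40 + P)/(110 + P))
-21310/H(b(-2)) + 35811/15384 = -21310*(-40 - I)*(110 + I)/1601 + 35811/15384 = -21310*(-40 - I)*(110 + I)/1601 + 35811*(1/15384) = -21310*(-40 - I)*(110 + I)/1601 + 11937/5128 = 11937/5128 - 21310*(-40 - I)*(110 + I)/1601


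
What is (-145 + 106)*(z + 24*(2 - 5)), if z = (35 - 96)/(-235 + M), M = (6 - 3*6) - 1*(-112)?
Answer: 125567/45 ≈ 2790.4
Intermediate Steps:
M = 100 (M = (6 - 18) + 112 = -12 + 112 = 100)
z = 61/135 (z = (35 - 96)/(-235 + 100) = -61/(-135) = -61*(-1/135) = 61/135 ≈ 0.45185)
(-145 + 106)*(z + 24*(2 - 5)) = (-145 + 106)*(61/135 + 24*(2 - 5)) = -39*(61/135 + 24*(-3)) = -39*(61/135 - 72) = -39*(-9659/135) = 125567/45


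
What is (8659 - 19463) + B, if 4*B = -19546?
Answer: -31381/2 ≈ -15691.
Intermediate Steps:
B = -9773/2 (B = (¼)*(-19546) = -9773/2 ≈ -4886.5)
(8659 - 19463) + B = (8659 - 19463) - 9773/2 = -10804 - 9773/2 = -31381/2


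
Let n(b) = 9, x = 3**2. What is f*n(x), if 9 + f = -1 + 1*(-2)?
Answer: -108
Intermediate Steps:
x = 9
f = -12 (f = -9 + (-1 + 1*(-2)) = -9 + (-1 - 2) = -9 - 3 = -12)
f*n(x) = -12*9 = -108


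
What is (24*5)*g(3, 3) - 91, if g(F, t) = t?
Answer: 269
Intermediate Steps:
(24*5)*g(3, 3) - 91 = (24*5)*3 - 91 = 120*3 - 91 = 360 - 91 = 269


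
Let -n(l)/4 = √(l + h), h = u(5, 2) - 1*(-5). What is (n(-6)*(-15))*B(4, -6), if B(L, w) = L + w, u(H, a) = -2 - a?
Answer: -120*I*√5 ≈ -268.33*I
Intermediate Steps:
h = 1 (h = (-2 - 1*2) - 1*(-5) = (-2 - 2) + 5 = -4 + 5 = 1)
n(l) = -4*√(1 + l) (n(l) = -4*√(l + 1) = -4*√(1 + l))
(n(-6)*(-15))*B(4, -6) = (-4*√(1 - 6)*(-15))*(4 - 6) = (-4*I*√5*(-15))*(-2) = (60*I*√5)*(-2) = -120*I*√5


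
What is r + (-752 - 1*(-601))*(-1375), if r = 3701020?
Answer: 3908645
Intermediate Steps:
r + (-752 - 1*(-601))*(-1375) = 3701020 + (-752 - 1*(-601))*(-1375) = 3701020 + (-752 + 601)*(-1375) = 3701020 - 151*(-1375) = 3701020 + 207625 = 3908645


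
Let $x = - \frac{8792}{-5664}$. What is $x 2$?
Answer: $\frac{1099}{354} \approx 3.1045$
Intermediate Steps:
$x = \frac{1099}{708}$ ($x = \left(-8792\right) \left(- \frac{1}{5664}\right) = \frac{1099}{708} \approx 1.5523$)
$x 2 = \frac{1099}{708} \cdot 2 = \frac{1099}{354}$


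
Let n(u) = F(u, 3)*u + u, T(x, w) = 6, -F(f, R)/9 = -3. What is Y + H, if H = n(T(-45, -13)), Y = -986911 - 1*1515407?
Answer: -2502150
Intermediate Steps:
F(f, R) = 27 (F(f, R) = -9*(-3) = 27)
Y = -2502318 (Y = -986911 - 1515407 = -2502318)
n(u) = 28*u (n(u) = 27*u + u = 28*u)
H = 168 (H = 28*6 = 168)
Y + H = -2502318 + 168 = -2502150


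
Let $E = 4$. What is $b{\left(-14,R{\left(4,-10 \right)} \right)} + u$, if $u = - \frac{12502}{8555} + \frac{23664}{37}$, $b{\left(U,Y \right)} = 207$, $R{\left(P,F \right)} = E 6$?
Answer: $\frac{267505691}{316535} \approx 845.11$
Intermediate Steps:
$R{\left(P,F \right)} = 24$ ($R{\left(P,F \right)} = 4 \cdot 6 = 24$)
$u = \frac{201982946}{316535}$ ($u = \left(-12502\right) \frac{1}{8555} + 23664 \cdot \frac{1}{37} = - \frac{12502}{8555} + \frac{23664}{37} = \frac{201982946}{316535} \approx 638.11$)
$b{\left(-14,R{\left(4,-10 \right)} \right)} + u = 207 + \frac{201982946}{316535} = \frac{267505691}{316535}$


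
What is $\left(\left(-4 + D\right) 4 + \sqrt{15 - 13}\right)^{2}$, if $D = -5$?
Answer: $\left(36 - \sqrt{2}\right)^{2} \approx 1196.2$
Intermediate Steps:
$\left(\left(-4 + D\right) 4 + \sqrt{15 - 13}\right)^{2} = \left(\left(-4 - 5\right) 4 + \sqrt{15 - 13}\right)^{2} = \left(\left(-9\right) 4 + \sqrt{2}\right)^{2} = \left(-36 + \sqrt{2}\right)^{2}$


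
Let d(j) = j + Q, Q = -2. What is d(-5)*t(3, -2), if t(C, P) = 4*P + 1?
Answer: 49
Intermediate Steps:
d(j) = -2 + j (d(j) = j - 2 = -2 + j)
t(C, P) = 1 + 4*P
d(-5)*t(3, -2) = (-2 - 5)*(1 + 4*(-2)) = -7*(1 - 8) = -7*(-7) = 49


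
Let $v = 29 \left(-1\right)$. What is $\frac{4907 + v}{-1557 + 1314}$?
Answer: $- \frac{542}{27} \approx -20.074$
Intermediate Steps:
$v = -29$
$\frac{4907 + v}{-1557 + 1314} = \frac{4907 - 29}{-1557 + 1314} = \frac{4878}{-243} = 4878 \left(- \frac{1}{243}\right) = - \frac{542}{27}$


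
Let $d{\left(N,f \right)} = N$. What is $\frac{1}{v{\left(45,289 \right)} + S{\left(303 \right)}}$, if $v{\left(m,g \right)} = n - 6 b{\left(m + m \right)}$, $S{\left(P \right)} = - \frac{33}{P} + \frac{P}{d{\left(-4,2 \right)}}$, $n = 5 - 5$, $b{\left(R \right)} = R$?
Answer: $- \frac{404}{248807} \approx -0.0016237$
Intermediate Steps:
$n = 0$ ($n = 5 - 5 = 0$)
$S{\left(P \right)} = - \frac{33}{P} - \frac{P}{4}$ ($S{\left(P \right)} = - \frac{33}{P} + \frac{P}{-4} = - \frac{33}{P} + P \left(- \frac{1}{4}\right) = - \frac{33}{P} - \frac{P}{4}$)
$v{\left(m,g \right)} = - 12 m$ ($v{\left(m,g \right)} = 0 - 6 \left(m + m\right) = 0 - 6 \cdot 2 m = 0 - 12 m = - 12 m$)
$\frac{1}{v{\left(45,289 \right)} + S{\left(303 \right)}} = \frac{1}{\left(-12\right) 45 - \left(\frac{303}{4} + \frac{33}{303}\right)} = \frac{1}{-540 - \frac{30647}{404}} = \frac{1}{- \frac{248807}{404}} = - \frac{404}{248807}$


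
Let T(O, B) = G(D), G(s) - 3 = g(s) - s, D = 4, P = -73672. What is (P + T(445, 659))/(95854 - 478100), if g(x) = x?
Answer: 73669/382246 ≈ 0.19273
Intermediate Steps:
G(s) = 3 (G(s) = 3 + (s - s) = 3 + 0 = 3)
T(O, B) = 3
(P + T(445, 659))/(95854 - 478100) = (-73672 + 3)/(95854 - 478100) = -73669/(-382246) = -73669*(-1/382246) = 73669/382246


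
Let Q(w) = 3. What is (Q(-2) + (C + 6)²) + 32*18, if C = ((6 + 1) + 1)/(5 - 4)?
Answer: 775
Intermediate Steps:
C = 8 (C = (7 + 1)/1 = 8*1 = 8)
(Q(-2) + (C + 6)²) + 32*18 = (3 + (8 + 6)²) + 32*18 = (3 + 14²) + 576 = (3 + 196) + 576 = 199 + 576 = 775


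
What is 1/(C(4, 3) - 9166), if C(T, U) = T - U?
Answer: -1/9165 ≈ -0.00010911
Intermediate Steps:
1/(C(4, 3) - 9166) = 1/((4 - 1*3) - 9166) = 1/((4 - 3) - 9166) = 1/(1 - 9166) = 1/(-9165) = -1/9165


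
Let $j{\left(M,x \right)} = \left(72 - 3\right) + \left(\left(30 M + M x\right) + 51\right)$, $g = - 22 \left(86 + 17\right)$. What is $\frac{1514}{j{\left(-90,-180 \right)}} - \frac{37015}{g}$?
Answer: $\frac{5767898}{350715} \approx 16.446$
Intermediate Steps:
$g = -2266$ ($g = \left(-22\right) 103 = -2266$)
$j{\left(M,x \right)} = 120 + 30 M + M x$ ($j{\left(M,x \right)} = 69 + \left(51 + 30 M + M x\right) = 120 + 30 M + M x$)
$\frac{1514}{j{\left(-90,-180 \right)}} - \frac{37015}{g} = \frac{1514}{120 + 30 \left(-90\right) - -16200} - \frac{37015}{-2266} = \frac{1514}{120 - 2700 + 16200} - - \frac{3365}{206} = \frac{1514}{13620} + \frac{3365}{206} = 1514 \cdot \frac{1}{13620} + \frac{3365}{206} = \frac{757}{6810} + \frac{3365}{206} = \frac{5767898}{350715}$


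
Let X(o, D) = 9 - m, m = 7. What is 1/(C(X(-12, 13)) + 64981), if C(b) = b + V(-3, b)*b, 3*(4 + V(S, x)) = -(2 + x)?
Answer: 3/194917 ≈ 1.5391e-5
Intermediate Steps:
V(S, x) = -14/3 - x/3 (V(S, x) = -4 + (-(2 + x))/3 = -4 + (-2 - x)/3 = -4 + (-⅔ - x/3) = -14/3 - x/3)
X(o, D) = 2 (X(o, D) = 9 - 1*7 = 9 - 7 = 2)
C(b) = b + b*(-14/3 - b/3) (C(b) = b + (-14/3 - b/3)*b = b + b*(-14/3 - b/3))
1/(C(X(-12, 13)) + 64981) = 1/(-⅓*2*(11 + 2) + 64981) = 1/(-⅓*2*13 + 64981) = 1/(-26/3 + 64981) = 1/(194917/3) = 3/194917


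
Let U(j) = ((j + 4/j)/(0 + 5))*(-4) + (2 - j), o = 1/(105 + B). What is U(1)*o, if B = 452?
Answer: -3/557 ≈ -0.0053860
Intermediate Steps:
o = 1/557 (o = 1/(105 + 452) = 1/557 ≈ 0.0017953)
U(j) = 2 - 16/(5*j) - 9*j/5 (U(j) = ((j + 4/j)/5)*(-4) + (2 - j) = ((j + 4/j)*(⅕))*(-4) + (2 - j) = (j/5 + 4/(5*j))*(-4) + (2 - j) = (-16/(5*j) - 4*j/5) + (2 - j) = 2 - 16/(5*j) - 9*j/5)
U(1)*o = (2 - 16/5/1 - 9/5*1)*(1/557) = (2 - 16/5*1 - 9/5)*(1/557) = (2 - 16/5 - 9/5)*(1/557) = -3*1/557 = -3/557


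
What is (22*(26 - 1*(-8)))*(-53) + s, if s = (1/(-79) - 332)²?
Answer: 440542237/6241 ≈ 70588.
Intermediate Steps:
s = 687960441/6241 (s = (-1/79 - 332)² = (-26229/79)² = 687960441/6241 ≈ 1.1023e+5)
(22*(26 - 1*(-8)))*(-53) + s = (22*(26 - 1*(-8)))*(-53) + 687960441/6241 = (22*(26 + 8))*(-53) + 687960441/6241 = (22*34)*(-53) + 687960441/6241 = 748*(-53) + 687960441/6241 = -39644 + 687960441/6241 = 440542237/6241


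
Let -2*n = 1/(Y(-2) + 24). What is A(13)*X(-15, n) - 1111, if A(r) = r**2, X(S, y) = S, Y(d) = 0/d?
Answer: -3646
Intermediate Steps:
Y(d) = 0
n = -1/48 (n = -1/(2*(0 + 24)) = -1/2/24 = -1/2*1/24 = -1/48 ≈ -0.020833)
A(13)*X(-15, n) - 1111 = 13**2*(-15) - 1111 = 169*(-15) - 1111 = -2535 - 1111 = -3646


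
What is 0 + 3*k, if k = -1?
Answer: -3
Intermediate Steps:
0 + 3*k = 0 + 3*(-1) = 0 - 3 = -3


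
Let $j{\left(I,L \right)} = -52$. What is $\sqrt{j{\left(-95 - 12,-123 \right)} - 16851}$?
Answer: $i \sqrt{16903} \approx 130.01 i$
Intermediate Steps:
$\sqrt{j{\left(-95 - 12,-123 \right)} - 16851} = \sqrt{-52 - 16851} = \sqrt{-16903} = i \sqrt{16903}$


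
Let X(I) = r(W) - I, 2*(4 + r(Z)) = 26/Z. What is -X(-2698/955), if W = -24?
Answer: 39343/22920 ≈ 1.7165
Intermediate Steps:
r(Z) = -4 + 13/Z (r(Z) = -4 + (26/Z)/2 = -4 + 13/Z)
X(I) = -109/24 - I (X(I) = (-4 + 13/(-24)) - I = (-4 + 13*(-1/24)) - I = (-4 - 13/24) - I = -109/24 - I)
-X(-2698/955) = -(-109/24 - (-2698)/955) = -(-109/24 - 1*(-2698/955)) = -(-109/24 + 2698/955) = -1*(-39343/22920) = 39343/22920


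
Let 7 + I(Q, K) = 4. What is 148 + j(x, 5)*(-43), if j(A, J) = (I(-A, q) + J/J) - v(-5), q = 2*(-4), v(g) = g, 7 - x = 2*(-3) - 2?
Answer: 19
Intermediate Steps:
x = 15 (x = 7 - (2*(-3) - 2) = 7 - (-6 - 2) = 7 - 1*(-8) = 7 + 8 = 15)
q = -8
I(Q, K) = -3 (I(Q, K) = -7 + 4 = -3)
j(A, J) = 3 (j(A, J) = (-3 + J/J) - 1*(-5) = (-3 + 1) + 5 = -2 + 5 = 3)
148 + j(x, 5)*(-43) = 148 + 3*(-43) = 148 - 129 = 19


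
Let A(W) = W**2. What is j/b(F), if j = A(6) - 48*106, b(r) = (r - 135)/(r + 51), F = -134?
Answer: -419316/269 ≈ -1558.8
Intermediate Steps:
b(r) = (-135 + r)/(51 + r)
j = -5052 (j = 6**2 - 48*106 = 36 - 5088 = -5052)
j/b(F) = -5052*(51 - 134)/(-135 - 134) = -5052/(-269/(-83)) = -5052/((-1/83*(-269))) = -5052/269/83 = -5052*83/269 = -419316/269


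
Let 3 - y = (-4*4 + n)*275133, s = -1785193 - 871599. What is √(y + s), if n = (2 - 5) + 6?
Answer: 2*√229985 ≈ 959.13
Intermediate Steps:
n = 3 (n = -3 + 6 = 3)
s = -2656792
y = 3576732 (y = 3 - (-4*4 + 3)*275133 = 3 - (-16 + 3)*275133 = 3 - (-13)*275133 = 3 - 1*(-3576729) = 3 + 3576729 = 3576732)
√(y + s) = √(3576732 - 2656792) = √919940 = 2*√229985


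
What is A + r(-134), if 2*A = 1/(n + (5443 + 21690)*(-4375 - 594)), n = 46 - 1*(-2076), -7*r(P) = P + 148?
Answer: -539287021/269643510 ≈ -2.0000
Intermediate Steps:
r(P) = -148/7 - P/7 (r(P) = -(P + 148)/7 = -(148 + P)/7 = -148/7 - P/7)
n = 2122 (n = 46 + 2076 = 2122)
A = -1/269643510 (A = 1/(2*(2122 + (5443 + 21690)*(-4375 - 594))) = 1/(2*(2122 + 27133*(-4969))) = 1/(2*(2122 - 134823877)) = (½)/(-134821755) = (½)*(-1/134821755) = -1/269643510 ≈ -3.7086e-9)
A + r(-134) = -1/269643510 + (-148/7 - ⅐*(-134)) = -1/269643510 + (-148/7 + 134/7) = -1/269643510 - 2 = -539287021/269643510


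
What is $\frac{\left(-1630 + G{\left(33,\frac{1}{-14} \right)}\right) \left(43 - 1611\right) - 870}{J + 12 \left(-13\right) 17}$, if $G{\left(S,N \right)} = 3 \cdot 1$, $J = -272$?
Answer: $- \frac{1275133}{1462} \approx -872.18$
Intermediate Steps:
$G{\left(S,N \right)} = 3$
$\frac{\left(-1630 + G{\left(33,\frac{1}{-14} \right)}\right) \left(43 - 1611\right) - 870}{J + 12 \left(-13\right) 17} = \frac{\left(-1630 + 3\right) \left(43 - 1611\right) - 870}{-272 + 12 \left(-13\right) 17} = \frac{\left(-1627\right) \left(-1568\right) - 870}{-272 - 2652} = \frac{2551136 - 870}{-272 - 2652} = \frac{2550266}{-2924} = 2550266 \left(- \frac{1}{2924}\right) = - \frac{1275133}{1462}$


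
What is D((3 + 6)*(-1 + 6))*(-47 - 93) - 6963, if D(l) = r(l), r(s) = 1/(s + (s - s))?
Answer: -62695/9 ≈ -6966.1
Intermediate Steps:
r(s) = 1/s (r(s) = 1/(s + 0) = 1/s)
D(l) = 1/l
D((3 + 6)*(-1 + 6))*(-47 - 93) - 6963 = (-47 - 93)/(((3 + 6)*(-1 + 6))) - 6963 = -140/(9*5) - 6963 = -140/45 - 6963 = (1/45)*(-140) - 6963 = -28/9 - 6963 = -62695/9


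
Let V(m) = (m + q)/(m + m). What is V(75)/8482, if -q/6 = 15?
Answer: -1/84820 ≈ -1.1790e-5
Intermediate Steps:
q = -90 (q = -6*15 = -90)
V(m) = (-90 + m)/(2*m) (V(m) = (m - 90)/(m + m) = (-90 + m)/((2*m)) = (-90 + m)*(1/(2*m)) = (-90 + m)/(2*m))
V(75)/8482 = ((½)*(-90 + 75)/75)/8482 = ((½)*(1/75)*(-15))*(1/8482) = -⅒*1/8482 = -1/84820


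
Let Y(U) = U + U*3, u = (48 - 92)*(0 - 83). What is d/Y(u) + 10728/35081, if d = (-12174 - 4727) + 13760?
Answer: 46525203/512463248 ≈ 0.090787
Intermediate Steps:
u = 3652 (u = -44*(-83) = 3652)
Y(U) = 4*U (Y(U) = U + 3*U = 4*U)
d = -3141 (d = -16901 + 13760 = -3141)
d/Y(u) + 10728/35081 = -3141/(4*3652) + 10728/35081 = -3141/14608 + 10728*(1/35081) = -3141*1/14608 + 10728/35081 = -3141/14608 + 10728/35081 = 46525203/512463248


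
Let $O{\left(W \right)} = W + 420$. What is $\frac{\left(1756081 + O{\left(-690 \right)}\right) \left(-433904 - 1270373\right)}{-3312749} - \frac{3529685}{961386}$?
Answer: $\frac{2876828528729520677}{3184830510114} \approx 9.0329 \cdot 10^{5}$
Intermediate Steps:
$O{\left(W \right)} = 420 + W$
$\frac{\left(1756081 + O{\left(-690 \right)}\right) \left(-433904 - 1270373\right)}{-3312749} - \frac{3529685}{961386} = \frac{\left(1756081 + \left(420 - 690\right)\right) \left(-433904 - 1270373\right)}{-3312749} - \frac{3529685}{961386} = \left(1756081 - 270\right) \left(-1704277\right) \left(- \frac{1}{3312749}\right) - \frac{3529685}{961386} = 1755811 \left(-1704277\right) \left(- \frac{1}{3312749}\right) - \frac{3529685}{961386} = \left(-2992388303647\right) \left(- \frac{1}{3312749}\right) - \frac{3529685}{961386} = \frac{2992388303647}{3312749} - \frac{3529685}{961386} = \frac{2876828528729520677}{3184830510114}$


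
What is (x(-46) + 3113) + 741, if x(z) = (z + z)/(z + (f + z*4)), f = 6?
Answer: 215847/56 ≈ 3854.4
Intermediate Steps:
x(z) = 2*z/(6 + 5*z) (x(z) = (z + z)/(z + (6 + z*4)) = (2*z)/(z + (6 + 4*z)) = (2*z)/(6 + 5*z) = 2*z/(6 + 5*z))
(x(-46) + 3113) + 741 = (2*(-46)/(6 + 5*(-46)) + 3113) + 741 = (2*(-46)/(6 - 230) + 3113) + 741 = (2*(-46)/(-224) + 3113) + 741 = (2*(-46)*(-1/224) + 3113) + 741 = (23/56 + 3113) + 741 = 174351/56 + 741 = 215847/56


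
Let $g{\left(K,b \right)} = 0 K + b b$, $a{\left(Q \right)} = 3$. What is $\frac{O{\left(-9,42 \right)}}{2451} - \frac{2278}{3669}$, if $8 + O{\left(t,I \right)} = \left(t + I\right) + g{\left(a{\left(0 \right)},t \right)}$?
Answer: $- \frac{1731488}{2997573} \approx -0.57763$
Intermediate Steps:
$g{\left(K,b \right)} = b^{2}$ ($g{\left(K,b \right)} = 0 + b^{2} = b^{2}$)
$O{\left(t,I \right)} = -8 + I + t + t^{2}$ ($O{\left(t,I \right)} = -8 + \left(\left(t + I\right) + t^{2}\right) = -8 + \left(\left(I + t\right) + t^{2}\right) = -8 + \left(I + t + t^{2}\right) = -8 + I + t + t^{2}$)
$\frac{O{\left(-9,42 \right)}}{2451} - \frac{2278}{3669} = \frac{-8 + 42 - 9 + \left(-9\right)^{2}}{2451} - \frac{2278}{3669} = \left(-8 + 42 - 9 + 81\right) \frac{1}{2451} - \frac{2278}{3669} = 106 \cdot \frac{1}{2451} - \frac{2278}{3669} = \frac{106}{2451} - \frac{2278}{3669} = - \frac{1731488}{2997573}$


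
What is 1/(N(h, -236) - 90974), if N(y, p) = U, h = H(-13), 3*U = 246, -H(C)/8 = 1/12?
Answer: -1/90892 ≈ -1.1002e-5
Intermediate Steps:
H(C) = -⅔ (H(C) = -8/12 = -8*1/12 = -⅔)
U = 82 (U = (⅓)*246 = 82)
h = -⅔ ≈ -0.66667
N(y, p) = 82
1/(N(h, -236) - 90974) = 1/(82 - 90974) = 1/(-90892) = -1/90892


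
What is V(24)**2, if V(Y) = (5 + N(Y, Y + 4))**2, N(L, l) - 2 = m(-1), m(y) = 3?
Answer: 10000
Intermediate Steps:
N(L, l) = 5 (N(L, l) = 2 + 3 = 5)
V(Y) = 100 (V(Y) = (5 + 5)**2 = 10**2 = 100)
V(24)**2 = 100**2 = 10000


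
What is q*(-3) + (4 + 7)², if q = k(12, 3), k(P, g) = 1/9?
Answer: 362/3 ≈ 120.67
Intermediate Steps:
k(P, g) = ⅑
q = ⅑ ≈ 0.11111
q*(-3) + (4 + 7)² = (⅑)*(-3) + (4 + 7)² = -⅓ + 11² = -⅓ + 121 = 362/3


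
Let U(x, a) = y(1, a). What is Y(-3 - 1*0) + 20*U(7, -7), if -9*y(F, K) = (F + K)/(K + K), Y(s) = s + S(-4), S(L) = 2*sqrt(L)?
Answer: -83/21 + 4*I ≈ -3.9524 + 4.0*I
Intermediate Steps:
Y(s) = s + 4*I (Y(s) = s + 2*sqrt(-4) = s + 2*(2*I) = s + 4*I)
y(F, K) = -(F + K)/(18*K) (y(F, K) = -(F + K)/(9*(K + K)) = -(F + K)/(9*(2*K)) = -(F + K)*1/(2*K)/9 = -(F + K)/(18*K))
U(x, a) = (-1 - a)/(18*a) (U(x, a) = (-1*1 - a)/(18*a) = (-1 - a)/(18*a))
Y(-3 - 1*0) + 20*U(7, -7) = ((-3 - 1*0) + 4*I) + 20*((1/18)*(-1 - 1*(-7))/(-7)) = ((-3 + 0) + 4*I) + 20*((1/18)*(-1/7)*(-1 + 7)) = (-3 + 4*I) + 20*((1/18)*(-1/7)*6) = (-3 + 4*I) + 20*(-1/21) = (-3 + 4*I) - 20/21 = -83/21 + 4*I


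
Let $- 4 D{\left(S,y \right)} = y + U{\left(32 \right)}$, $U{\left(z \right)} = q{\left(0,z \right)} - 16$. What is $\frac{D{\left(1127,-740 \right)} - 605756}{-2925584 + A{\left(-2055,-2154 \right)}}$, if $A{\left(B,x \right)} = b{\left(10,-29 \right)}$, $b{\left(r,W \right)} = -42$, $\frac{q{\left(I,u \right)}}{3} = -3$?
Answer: $\frac{2422259}{11702504} \approx 0.20699$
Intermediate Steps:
$q{\left(I,u \right)} = -9$ ($q{\left(I,u \right)} = 3 \left(-3\right) = -9$)
$U{\left(z \right)} = -25$ ($U{\left(z \right)} = -9 - 16 = -25$)
$A{\left(B,x \right)} = -42$
$D{\left(S,y \right)} = \frac{25}{4} - \frac{y}{4}$ ($D{\left(S,y \right)} = - \frac{y - 25}{4} = - \frac{-25 + y}{4} = \frac{25}{4} - \frac{y}{4}$)
$\frac{D{\left(1127,-740 \right)} - 605756}{-2925584 + A{\left(-2055,-2154 \right)}} = \frac{\left(\frac{25}{4} - -185\right) - 605756}{-2925584 - 42} = \frac{\left(\frac{25}{4} + 185\right) - 605756}{-2925626} = \left(\frac{765}{4} - 605756\right) \left(- \frac{1}{2925626}\right) = \left(- \frac{2422259}{4}\right) \left(- \frac{1}{2925626}\right) = \frac{2422259}{11702504}$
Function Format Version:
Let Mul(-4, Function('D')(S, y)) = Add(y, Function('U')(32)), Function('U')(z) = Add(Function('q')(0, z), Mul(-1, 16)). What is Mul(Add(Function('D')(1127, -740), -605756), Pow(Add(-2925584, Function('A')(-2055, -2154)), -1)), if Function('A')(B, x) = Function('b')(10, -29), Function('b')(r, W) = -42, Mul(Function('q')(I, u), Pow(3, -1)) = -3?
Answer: Rational(2422259, 11702504) ≈ 0.20699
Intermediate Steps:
Function('q')(I, u) = -9 (Function('q')(I, u) = Mul(3, -3) = -9)
Function('U')(z) = -25 (Function('U')(z) = Add(-9, Mul(-1, 16)) = Add(-9, -16) = -25)
Function('A')(B, x) = -42
Function('D')(S, y) = Add(Rational(25, 4), Mul(Rational(-1, 4), y)) (Function('D')(S, y) = Mul(Rational(-1, 4), Add(y, -25)) = Mul(Rational(-1, 4), Add(-25, y)) = Add(Rational(25, 4), Mul(Rational(-1, 4), y)))
Mul(Add(Function('D')(1127, -740), -605756), Pow(Add(-2925584, Function('A')(-2055, -2154)), -1)) = Mul(Add(Add(Rational(25, 4), Mul(Rational(-1, 4), -740)), -605756), Pow(Add(-2925584, -42), -1)) = Mul(Add(Add(Rational(25, 4), 185), -605756), Pow(-2925626, -1)) = Mul(Add(Rational(765, 4), -605756), Rational(-1, 2925626)) = Mul(Rational(-2422259, 4), Rational(-1, 2925626)) = Rational(2422259, 11702504)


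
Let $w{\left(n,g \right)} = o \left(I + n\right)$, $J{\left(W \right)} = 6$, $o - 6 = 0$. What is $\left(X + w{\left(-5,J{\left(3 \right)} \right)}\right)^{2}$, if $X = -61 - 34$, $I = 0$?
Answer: $15625$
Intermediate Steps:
$o = 6$ ($o = 6 + 0 = 6$)
$w{\left(n,g \right)} = 6 n$ ($w{\left(n,g \right)} = 6 \left(0 + n\right) = 6 n$)
$X = -95$ ($X = -61 - 34 = -95$)
$\left(X + w{\left(-5,J{\left(3 \right)} \right)}\right)^{2} = \left(-95 + 6 \left(-5\right)\right)^{2} = \left(-95 - 30\right)^{2} = \left(-125\right)^{2} = 15625$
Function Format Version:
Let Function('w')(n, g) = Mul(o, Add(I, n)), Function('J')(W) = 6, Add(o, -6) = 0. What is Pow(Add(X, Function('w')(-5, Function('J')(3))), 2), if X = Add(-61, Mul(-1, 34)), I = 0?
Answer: 15625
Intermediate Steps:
o = 6 (o = Add(6, 0) = 6)
Function('w')(n, g) = Mul(6, n) (Function('w')(n, g) = Mul(6, Add(0, n)) = Mul(6, n))
X = -95 (X = Add(-61, -34) = -95)
Pow(Add(X, Function('w')(-5, Function('J')(3))), 2) = Pow(Add(-95, Mul(6, -5)), 2) = Pow(Add(-95, -30), 2) = Pow(-125, 2) = 15625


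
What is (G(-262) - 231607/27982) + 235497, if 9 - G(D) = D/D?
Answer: 6589669303/27982 ≈ 2.3550e+5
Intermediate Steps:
G(D) = 8 (G(D) = 9 - D/D = 9 - 1*1 = 9 - 1 = 8)
(G(-262) - 231607/27982) + 235497 = (8 - 231607/27982) + 235497 = -7751/27982 + 235497 = 6589669303/27982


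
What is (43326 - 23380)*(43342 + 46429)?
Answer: 1790572366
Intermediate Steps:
(43326 - 23380)*(43342 + 46429) = 19946*89771 = 1790572366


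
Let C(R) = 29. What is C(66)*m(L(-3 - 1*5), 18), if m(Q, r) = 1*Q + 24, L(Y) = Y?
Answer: 464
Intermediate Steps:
m(Q, r) = 24 + Q (m(Q, r) = Q + 24 = 24 + Q)
C(66)*m(L(-3 - 1*5), 18) = 29*(24 + (-3 - 1*5)) = 29*(24 + (-3 - 5)) = 29*(24 - 8) = 29*16 = 464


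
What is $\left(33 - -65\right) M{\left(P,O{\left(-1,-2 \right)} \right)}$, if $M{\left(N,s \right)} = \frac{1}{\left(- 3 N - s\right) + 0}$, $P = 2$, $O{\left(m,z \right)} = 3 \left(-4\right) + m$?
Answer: $14$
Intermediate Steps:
$O{\left(m,z \right)} = -12 + m$
$M{\left(N,s \right)} = \frac{1}{- s - 3 N}$ ($M{\left(N,s \right)} = \frac{1}{\left(- s - 3 N\right) + 0} = \frac{1}{- s - 3 N}$)
$\left(33 - -65\right) M{\left(P,O{\left(-1,-2 \right)} \right)} = \left(33 - -65\right) \left(- \frac{1}{\left(-12 - 1\right) + 3 \cdot 2}\right) = \left(33 + 65\right) \left(- \frac{1}{-13 + 6}\right) = 98 \left(- \frac{1}{-7}\right) = 98 \left(\left(-1\right) \left(- \frac{1}{7}\right)\right) = 98 \cdot \frac{1}{7} = 14$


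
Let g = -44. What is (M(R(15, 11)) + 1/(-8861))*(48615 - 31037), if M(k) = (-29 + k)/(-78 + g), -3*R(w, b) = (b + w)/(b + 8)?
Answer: 130698274685/30809697 ≈ 4242.1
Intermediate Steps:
R(w, b) = -(b + w)/(3*(8 + b)) (R(w, b) = -(b + w)/(3*(b + 8)) = -(b + w)/(3*(8 + b)))
M(k) = 29/122 - k/122 (M(k) = (-29 + k)/(-78 - 44) = (-29 + k)/(-122) = (-29 + k)*(-1/122) = 29/122 - k/122)
(M(R(15, 11)) + 1/(-8861))*(48615 - 31037) = ((29/122 - (-1*11 - 1*15)/(366*(8 + 11))) + 1/(-8861))*(48615 - 31037) = ((29/122 - (-11 - 15)/(366*19)) - 1/8861)*17578 = ((29/122 - (-26)/(366*19)) - 1/8861)*17578 = ((29/122 - 1/122*(-26/57)) - 1/8861)*17578 = ((29/122 + 13/3477) - 1/8861)*17578 = (1679/6954 - 1/8861)*17578 = (14870665/61619394)*17578 = 130698274685/30809697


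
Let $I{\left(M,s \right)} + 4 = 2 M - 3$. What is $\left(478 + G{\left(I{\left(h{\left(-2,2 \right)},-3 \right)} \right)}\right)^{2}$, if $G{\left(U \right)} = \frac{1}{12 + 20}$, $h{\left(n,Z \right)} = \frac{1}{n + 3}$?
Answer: $\frac{233998209}{1024} \approx 2.2851 \cdot 10^{5}$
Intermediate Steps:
$h{\left(n,Z \right)} = \frac{1}{3 + n}$
$I{\left(M,s \right)} = -7 + 2 M$ ($I{\left(M,s \right)} = -4 + \left(2 M - 3\right) = -4 + \left(-3 + 2 M\right) = -7 + 2 M$)
$G{\left(U \right)} = \frac{1}{32}$
$\left(478 + G{\left(I{\left(h{\left(-2,2 \right)},-3 \right)} \right)}\right)^{2} = \left(478 + \frac{1}{32}\right)^{2} = \left(\frac{15297}{32}\right)^{2} = \frac{233998209}{1024}$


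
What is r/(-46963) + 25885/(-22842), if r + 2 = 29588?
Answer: -1891440667/1072728846 ≈ -1.7632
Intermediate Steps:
r = 29586 (r = -2 + 29588 = 29586)
r/(-46963) + 25885/(-22842) = 29586/(-46963) + 25885/(-22842) = 29586*(-1/46963) + 25885*(-1/22842) = -29586/46963 - 25885/22842 = -1891440667/1072728846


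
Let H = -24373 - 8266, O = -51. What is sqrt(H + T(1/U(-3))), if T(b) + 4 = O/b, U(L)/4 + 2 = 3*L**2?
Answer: I*sqrt(37743) ≈ 194.28*I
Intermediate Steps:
U(L) = -8 + 12*L**2 (U(L) = -8 + 4*(3*L**2) = -8 + 12*L**2)
T(b) = -4 - 51/b
H = -32639
sqrt(H + T(1/U(-3))) = sqrt(-32639 + (-4 - 51/(1/(-8 + 12*(-3)**2)))) = sqrt(-32639 + (-4 - 51/(1/(-8 + 12*9)))) = sqrt(-32639 + (-4 - 51/(1/(-8 + 108)))) = sqrt(-32639 + (-4 - 51/(1/100))) = sqrt(-32639 + (-4 - 51/1/100)) = sqrt(-32639 + (-4 - 51*100)) = sqrt(-32639 + (-4 - 5100)) = sqrt(-32639 - 5104) = sqrt(-37743) = I*sqrt(37743)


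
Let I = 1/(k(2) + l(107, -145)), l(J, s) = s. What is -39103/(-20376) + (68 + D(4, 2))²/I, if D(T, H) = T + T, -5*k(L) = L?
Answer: -85561725637/101880 ≈ -8.3983e+5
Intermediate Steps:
k(L) = -L/5
D(T, H) = 2*T
I = -5/727 (I = 1/(-⅕*2 - 145) = 1/(-⅖ - 145) = 1/(-727/5) = -5/727 ≈ -0.0068776)
-39103/(-20376) + (68 + D(4, 2))²/I = -39103/(-20376) + (68 + 2*4)²/(-5/727) = -39103*(-1/20376) + (68 + 8)²*(-727/5) = 39103/20376 + 76²*(-727/5) = 39103/20376 + 5776*(-727/5) = 39103/20376 - 4199152/5 = -85561725637/101880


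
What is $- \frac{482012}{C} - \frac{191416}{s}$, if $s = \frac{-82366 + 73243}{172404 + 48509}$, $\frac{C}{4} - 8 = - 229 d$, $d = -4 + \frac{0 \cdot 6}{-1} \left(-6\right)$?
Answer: $\frac{4341269551747}{936628} \approx 4.635 \cdot 10^{6}$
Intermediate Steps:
$d = -4$ ($d = -4 + 0 \left(-1\right) \left(-6\right) = -4 + 0 \left(-6\right) = -4 + 0 = -4$)
$C = 3696$ ($C = 32 + 4 \left(\left(-229\right) \left(-4\right)\right) = 32 + 4 \cdot 916 = 32 + 3664 = 3696$)
$s = - \frac{9123}{220913} \approx -0.041297$
$- \frac{482012}{C} - \frac{191416}{s} = - \frac{482012}{3696} - \frac{191416}{- \frac{9123}{220913}} = \left(-482012\right) \frac{1}{3696} - - \frac{42286282808}{9123} = - \frac{120503}{924} + \frac{42286282808}{9123} = \frac{4341269551747}{936628}$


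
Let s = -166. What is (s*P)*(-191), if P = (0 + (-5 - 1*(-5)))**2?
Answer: 0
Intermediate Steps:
P = 0 (P = (0 + (-5 + 5))**2 = (0 + 0)**2 = 0**2 = 0)
(s*P)*(-191) = -166*0*(-191) = 0*(-191) = 0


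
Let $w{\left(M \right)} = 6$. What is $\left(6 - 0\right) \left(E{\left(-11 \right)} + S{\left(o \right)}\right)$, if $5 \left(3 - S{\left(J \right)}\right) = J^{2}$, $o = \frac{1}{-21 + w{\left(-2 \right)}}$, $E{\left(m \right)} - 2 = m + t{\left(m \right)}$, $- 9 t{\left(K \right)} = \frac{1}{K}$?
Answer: $- \frac{49424}{1375} \approx -35.945$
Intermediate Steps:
$t{\left(K \right)} = - \frac{1}{9 K}$
$E{\left(m \right)} = 2 + m - \frac{1}{9 m}$ ($E{\left(m \right)} = 2 + \left(m - \frac{1}{9 m}\right) = 2 + m - \frac{1}{9 m}$)
$o = - \frac{1}{15}$ ($o = \frac{1}{-21 + 6} = \frac{1}{-15} = - \frac{1}{15} \approx -0.066667$)
$S{\left(J \right)} = 3 - \frac{J^{2}}{5}$
$\left(6 - 0\right) \left(E{\left(-11 \right)} + S{\left(o \right)}\right) = \left(6 - 0\right) \left(\left(2 - 11 - \frac{1}{9 \left(-11\right)}\right) + \left(3 - \frac{\left(- \frac{1}{15}\right)^{2}}{5}\right)\right) = \left(6 + 0\right) \left(\left(2 - 11 - - \frac{1}{99}\right) + \left(3 - \frac{1}{1125}\right)\right) = 6 \left(\left(2 - 11 + \frac{1}{99}\right) + \left(3 - \frac{1}{1125}\right)\right) = 6 \left(- \frac{890}{99} + \frac{3374}{1125}\right) = 6 \left(- \frac{24712}{4125}\right) = - \frac{49424}{1375}$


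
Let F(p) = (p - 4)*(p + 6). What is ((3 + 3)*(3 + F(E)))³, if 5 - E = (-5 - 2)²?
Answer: 1317253597128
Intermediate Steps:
E = -44 (E = 5 - (-5 - 2)² = 5 - 1*(-7)² = 5 - 1*49 = 5 - 49 = -44)
F(p) = (-4 + p)*(6 + p)
((3 + 3)*(3 + F(E)))³ = ((3 + 3)*(3 + (-24 + (-44)² + 2*(-44))))³ = (6*(3 + (-24 + 1936 - 88)))³ = (6*(3 + 1824))³ = (6*1827)³ = 10962³ = 1317253597128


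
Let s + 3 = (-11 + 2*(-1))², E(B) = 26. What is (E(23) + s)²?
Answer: 36864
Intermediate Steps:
s = 166 (s = -3 + (-11 + 2*(-1))² = -3 + (-11 - 2)² = -3 + (-13)² = -3 + 169 = 166)
(E(23) + s)² = (26 + 166)² = 192² = 36864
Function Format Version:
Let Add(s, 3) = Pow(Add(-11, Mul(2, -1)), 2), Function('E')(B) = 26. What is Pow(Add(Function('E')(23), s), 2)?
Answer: 36864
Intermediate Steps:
s = 166 (s = Add(-3, Pow(Add(-11, Mul(2, -1)), 2)) = Add(-3, Pow(Add(-11, -2), 2)) = Add(-3, Pow(-13, 2)) = Add(-3, 169) = 166)
Pow(Add(Function('E')(23), s), 2) = Pow(Add(26, 166), 2) = Pow(192, 2) = 36864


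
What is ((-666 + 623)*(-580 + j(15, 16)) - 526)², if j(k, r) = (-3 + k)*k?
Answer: 278022276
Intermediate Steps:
j(k, r) = k*(-3 + k)
((-666 + 623)*(-580 + j(15, 16)) - 526)² = ((-666 + 623)*(-580 + 15*(-3 + 15)) - 526)² = (-43*(-580 + 15*12) - 526)² = (-43*(-580 + 180) - 526)² = (-43*(-400) - 526)² = (17200 - 526)² = 16674² = 278022276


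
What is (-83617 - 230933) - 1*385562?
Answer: -700112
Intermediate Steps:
(-83617 - 230933) - 1*385562 = -314550 - 385562 = -700112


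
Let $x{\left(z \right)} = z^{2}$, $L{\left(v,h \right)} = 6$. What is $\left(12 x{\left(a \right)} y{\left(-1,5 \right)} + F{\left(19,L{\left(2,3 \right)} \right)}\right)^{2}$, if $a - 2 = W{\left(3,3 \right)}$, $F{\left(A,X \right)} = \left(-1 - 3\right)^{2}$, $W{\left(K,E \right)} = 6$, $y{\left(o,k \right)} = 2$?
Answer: $2408704$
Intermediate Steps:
$F{\left(A,X \right)} = 16$ ($F{\left(A,X \right)} = \left(-4\right)^{2} = 16$)
$a = 8$ ($a = 2 + 6 = 8$)
$\left(12 x{\left(a \right)} y{\left(-1,5 \right)} + F{\left(19,L{\left(2,3 \right)} \right)}\right)^{2} = \left(12 \cdot 8^{2} \cdot 2 + 16\right)^{2} = \left(12 \cdot 64 \cdot 2 + 16\right)^{2} = \left(768 \cdot 2 + 16\right)^{2} = \left(1536 + 16\right)^{2} = 1552^{2} = 2408704$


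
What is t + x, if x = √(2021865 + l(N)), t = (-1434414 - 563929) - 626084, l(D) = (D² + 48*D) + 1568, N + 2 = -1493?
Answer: -2624427 + √4186698 ≈ -2.6224e+6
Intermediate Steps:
N = -1495 (N = -2 - 1493 = -1495)
l(D) = 1568 + D² + 48*D
t = -2624427 (t = -1998343 - 626084 = -2624427)
x = √4186698 (x = √(2021865 + (1568 + (-1495)² + 48*(-1495))) = √(2021865 + (1568 + 2235025 - 71760)) = √(2021865 + 2164833) = √4186698 ≈ 2046.1)
t + x = -2624427 + √4186698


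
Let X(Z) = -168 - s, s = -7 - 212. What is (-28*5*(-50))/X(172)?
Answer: 7000/51 ≈ 137.25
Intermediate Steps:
s = -219
X(Z) = 51 (X(Z) = -168 - 1*(-219) = -168 + 219 = 51)
(-28*5*(-50))/X(172) = (-28*5*(-50))/51 = -140*(-50)*(1/51) = 7000*(1/51) = 7000/51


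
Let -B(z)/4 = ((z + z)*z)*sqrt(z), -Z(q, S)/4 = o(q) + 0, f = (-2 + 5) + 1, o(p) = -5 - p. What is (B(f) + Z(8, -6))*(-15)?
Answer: 3060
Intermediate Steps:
f = 4 (f = 3 + 1 = 4)
Z(q, S) = 20 + 4*q (Z(q, S) = -4*((-5 - q) + 0) = -4*(-5 - q) = 20 + 4*q)
B(z) = -8*z**(5/2) (B(z) = -4*(z + z)*z*sqrt(z) = -4*(2*z)*z*sqrt(z) = -4*2*z**2*sqrt(z) = -8*z**(5/2))
(B(f) + Z(8, -6))*(-15) = (-8*4**(5/2) + (20 + 4*8))*(-15) = (-8*32 + (20 + 32))*(-15) = (-256 + 52)*(-15) = -204*(-15) = 3060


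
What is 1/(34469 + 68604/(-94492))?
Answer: 23623/814244036 ≈ 2.9012e-5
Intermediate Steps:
1/(34469 + 68604/(-94492)) = 1/(34469 + 68604*(-1/94492)) = 1/(34469 - 17151/23623) = 1/(814244036/23623) = 23623/814244036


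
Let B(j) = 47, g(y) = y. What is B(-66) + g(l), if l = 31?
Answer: 78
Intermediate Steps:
B(-66) + g(l) = 47 + 31 = 78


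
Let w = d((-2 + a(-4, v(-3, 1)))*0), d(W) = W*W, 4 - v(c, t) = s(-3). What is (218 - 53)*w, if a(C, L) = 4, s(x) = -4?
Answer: 0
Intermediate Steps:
v(c, t) = 8 (v(c, t) = 4 - 1*(-4) = 4 + 4 = 8)
d(W) = W**2
w = 0 (w = ((-2 + 4)*0)**2 = (2*0)**2 = 0**2 = 0)
(218 - 53)*w = (218 - 53)*0 = 165*0 = 0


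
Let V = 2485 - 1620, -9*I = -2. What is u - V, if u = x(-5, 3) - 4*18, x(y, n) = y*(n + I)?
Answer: -8578/9 ≈ -953.11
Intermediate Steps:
I = 2/9 (I = -1/9*(-2) = 2/9 ≈ 0.22222)
x(y, n) = y*(2/9 + n) (x(y, n) = y*(n + 2/9) = y*(2/9 + n))
V = 865
u = -793/9 (u = (1/9)*(-5)*(2 + 9*3) - 4*18 = (1/9)*(-5)*(2 + 27) - 72 = (1/9)*(-5)*29 - 72 = -145/9 - 72 = -793/9 ≈ -88.111)
u - V = -793/9 - 1*865 = -793/9 - 865 = -8578/9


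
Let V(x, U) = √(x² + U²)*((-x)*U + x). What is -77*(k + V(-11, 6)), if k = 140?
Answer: -10780 - 4235*√157 ≈ -63844.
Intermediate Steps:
V(x, U) = √(U² + x²)*(x - U*x) (V(x, U) = √(U² + x²)*(-U*x + x) = √(U² + x²)*(x - U*x))
-77*(k + V(-11, 6)) = -77*(140 - 11*√(6² + (-11)²)*(1 - 1*6)) = -77*(140 - 11*√(36 + 121)*(1 - 6)) = -77*(140 - 11*√157*(-5)) = -77*(140 + 55*√157) = -10780 - 4235*√157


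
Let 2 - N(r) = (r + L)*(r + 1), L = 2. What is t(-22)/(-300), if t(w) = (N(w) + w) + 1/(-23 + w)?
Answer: 19801/13500 ≈ 1.4667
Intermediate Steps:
N(r) = 2 - (1 + r)*(2 + r) (N(r) = 2 - (r + 2)*(r + 1) = 2 - (2 + r)*(1 + r) = 2 - (1 + r)*(2 + r))
t(w) = w + 1/(-23 + w) + w*(-3 - w) (t(w) = (w*(-3 - w) + w) + 1/(-23 + w) = (w + w*(-3 - w)) + 1/(-23 + w) = w + 1/(-23 + w) + w*(-3 - w))
t(-22)/(-300) = ((1 - 1*(-22)**3 + 21*(-22)**2 + 46*(-22))/(-23 - 22))/(-300) = ((1 - 1*(-10648) + 21*484 - 1012)/(-45))*(-1/300) = -(1 + 10648 + 10164 - 1012)/45*(-1/300) = -1/45*19801*(-1/300) = -19801/45*(-1/300) = 19801/13500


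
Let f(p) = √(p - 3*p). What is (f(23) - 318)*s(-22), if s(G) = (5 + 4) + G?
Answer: 4134 - 13*I*√46 ≈ 4134.0 - 88.17*I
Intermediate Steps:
f(p) = √2*√(-p) (f(p) = √(-2*p) = √2*√(-p))
s(G) = 9 + G
(f(23) - 318)*s(-22) = (√2*√(-1*23) - 318)*(9 - 22) = (√2*√(-23) - 318)*(-13) = (√2*(I*√23) - 318)*(-13) = (I*√46 - 318)*(-13) = (-318 + I*√46)*(-13) = 4134 - 13*I*√46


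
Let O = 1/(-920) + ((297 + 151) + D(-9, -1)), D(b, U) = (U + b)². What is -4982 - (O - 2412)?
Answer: -2868559/920 ≈ -3118.0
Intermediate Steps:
O = 504159/920 (O = 1/(-920) + ((297 + 151) + (-1 - 9)²) = -1/920 + (448 + (-10)²) = -1/920 + (448 + 100) = -1/920 + 548 = 504159/920 ≈ 548.00)
-4982 - (O - 2412) = -4982 - (504159/920 - 2412) = -4982 - 1*(-1714881/920) = -4982 + 1714881/920 = -2868559/920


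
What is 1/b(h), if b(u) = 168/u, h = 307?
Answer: 307/168 ≈ 1.8274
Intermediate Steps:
1/b(h) = 1/(168/307) = 307/168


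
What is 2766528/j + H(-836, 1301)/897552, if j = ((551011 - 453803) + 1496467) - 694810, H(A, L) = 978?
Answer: 413996971571/134463013080 ≈ 3.0789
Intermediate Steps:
j = 898865 (j = (97208 + 1496467) - 694810 = 1593675 - 694810 = 898865)
2766528/j + H(-836, 1301)/897552 = 2766528/898865 + 978/897552 = 2766528*(1/898865) + 978*(1/897552) = 2766528/898865 + 163/149592 = 413996971571/134463013080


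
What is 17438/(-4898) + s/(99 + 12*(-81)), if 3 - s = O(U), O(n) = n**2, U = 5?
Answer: -7557809/2137977 ≈ -3.5350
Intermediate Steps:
s = -22 (s = 3 - 1*5**2 = 3 - 1*25 = 3 - 25 = -22)
17438/(-4898) + s/(99 + 12*(-81)) = 17438/(-4898) - 22/(99 + 12*(-81)) = 17438*(-1/4898) - 22/(99 - 972) = -8719/2449 - 22/(-873) = -8719/2449 - 22*(-1/873) = -8719/2449 + 22/873 = -7557809/2137977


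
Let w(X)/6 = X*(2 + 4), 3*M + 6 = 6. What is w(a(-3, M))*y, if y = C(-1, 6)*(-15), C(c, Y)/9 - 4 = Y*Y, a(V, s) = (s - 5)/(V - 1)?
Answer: -243000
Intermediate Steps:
M = 0 (M = -2 + (⅓)*6 = -2 + 2 = 0)
a(V, s) = (-5 + s)/(-1 + V)
C(c, Y) = 36 + 9*Y² (C(c, Y) = 36 + 9*(Y*Y) = 36 + 9*Y²)
w(X) = 36*X (w(X) = 6*(X*(2 + 4)) = 6*(X*6) = 6*(6*X) = 36*X)
y = -5400 (y = (36 + 9*6²)*(-15) = (36 + 9*36)*(-15) = (36 + 324)*(-15) = 360*(-15) = -5400)
w(a(-3, M))*y = (36*((-5 + 0)/(-1 - 3)))*(-5400) = (36*(-5/(-4)))*(-5400) = (36*(-¼*(-5)))*(-5400) = (36*(5/4))*(-5400) = 45*(-5400) = -243000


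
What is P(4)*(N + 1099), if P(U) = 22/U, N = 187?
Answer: 7073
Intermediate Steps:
P(4)*(N + 1099) = (22/4)*(187 + 1099) = (22*(1/4))*1286 = (11/2)*1286 = 7073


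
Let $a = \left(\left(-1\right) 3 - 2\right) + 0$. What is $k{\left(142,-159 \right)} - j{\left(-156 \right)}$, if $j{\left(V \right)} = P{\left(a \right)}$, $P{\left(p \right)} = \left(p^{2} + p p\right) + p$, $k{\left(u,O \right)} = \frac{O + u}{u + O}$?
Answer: $-44$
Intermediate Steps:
$k{\left(u,O \right)} = 1$ ($k{\left(u,O \right)} = \frac{O + u}{O + u} = 1$)
$a = -5$ ($a = \left(-3 - 2\right) + 0 = -5 + 0 = -5$)
$P{\left(p \right)} = p + 2 p^{2}$ ($P{\left(p \right)} = \left(p^{2} + p^{2}\right) + p = 2 p^{2} + p = p + 2 p^{2}$)
$j{\left(V \right)} = 45$ ($j{\left(V \right)} = - 5 \left(1 + 2 \left(-5\right)\right) = - 5 \left(1 - 10\right) = \left(-5\right) \left(-9\right) = 45$)
$k{\left(142,-159 \right)} - j{\left(-156 \right)} = 1 - 45 = -44$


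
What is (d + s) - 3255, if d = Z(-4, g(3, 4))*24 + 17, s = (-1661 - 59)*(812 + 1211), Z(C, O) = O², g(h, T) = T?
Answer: -3482414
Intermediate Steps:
s = -3479560 (s = -1720*2023 = -3479560)
d = 401 (d = 4²*24 + 17 = 16*24 + 17 = 384 + 17 = 401)
(d + s) - 3255 = (401 - 3479560) - 3255 = -3479159 - 3255 = -3482414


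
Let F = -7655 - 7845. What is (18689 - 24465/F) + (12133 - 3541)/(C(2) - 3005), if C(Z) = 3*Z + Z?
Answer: 57873973807/3096900 ≈ 18688.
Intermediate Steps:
C(Z) = 4*Z
F = -15500
(18689 - 24465/F) + (12133 - 3541)/(C(2) - 3005) = (18689 - 24465/(-15500)) + (12133 - 3541)/(4*2 - 3005) = (18689 - 24465*(-1/15500)) + 8592/(8 - 3005) = (18689 + 4893/3100) + 8592/(-2997) = 57940793/3100 + 8592*(-1/2997) = 57940793/3100 - 2864/999 = 57873973807/3096900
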